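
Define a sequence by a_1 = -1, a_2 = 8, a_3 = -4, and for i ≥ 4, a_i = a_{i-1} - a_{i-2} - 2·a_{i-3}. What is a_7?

38

Iterate the recurrence:
a_4 = -10  a_5 = -22  a_6 = -4  a_7 = 38.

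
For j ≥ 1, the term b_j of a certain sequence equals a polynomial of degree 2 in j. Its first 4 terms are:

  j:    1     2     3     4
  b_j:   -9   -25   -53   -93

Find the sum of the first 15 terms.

1st diffs: -16, -28, -40.
2nd diffs: -12, -12 (constant).
Newton forward-difference form: b_j = -9 + (-16)·C(j-1,1) + (-12)·C(j-1,2).
Continuing: …, -145, -209, -285, -373, …, b_{15} = -1325.
Summing j = 1..15 (15 terms) gives -7275.

-7275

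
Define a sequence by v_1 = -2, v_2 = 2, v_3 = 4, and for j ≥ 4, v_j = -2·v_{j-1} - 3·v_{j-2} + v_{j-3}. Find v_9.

-86

Compute successive terms:
v_4 = -16;  v_5 = 22;  v_6 = 8;  v_7 = -98;  v_8 = 194;  v_9 = -86.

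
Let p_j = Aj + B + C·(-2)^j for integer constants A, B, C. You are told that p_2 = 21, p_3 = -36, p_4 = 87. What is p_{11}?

-10212

At j = 2, 3, 4: 2A + B + 4C = 21; 3A + B - 8C = -36; 4A + B + 16C = 87.
Subtracting the first from the second: A - 12C = -57.
Subtracting the second from the third: A + 24C = 123.
Solving: C = 5, A = 3, then B = -5.
Therefore p_{11} = 33 + (-5) + 5·(-2048) = -10212.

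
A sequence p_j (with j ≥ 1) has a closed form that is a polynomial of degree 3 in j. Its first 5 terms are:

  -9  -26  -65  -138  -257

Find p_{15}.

1st diffs: -17, -39, -73, -119.
2nd diffs: -22, -34, -46.
3rd diffs: -12, -12 (constant).
So p_j = -2j^3 + j^2 - 6j - 2.
Evaluating at j = 15 gives p_{15} = -6617.

-6617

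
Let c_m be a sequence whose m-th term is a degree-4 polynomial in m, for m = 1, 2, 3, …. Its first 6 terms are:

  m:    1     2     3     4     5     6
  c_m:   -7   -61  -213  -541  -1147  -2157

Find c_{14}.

1st diffs: -54, -152, -328, -606, -1010.
2nd diffs: -98, -176, -278, -404.
3rd diffs: -78, -102, -126.
4th diffs: -24, -24 (constant).
Newton forward-difference form: c_m = -7 + (-54)·C(m-1,1) + (-98)·C(m-1,2) + (-78)·C(m-1,3) + (-24)·C(m-1,4).
At m = 14: m-1 = 13, so c_{14} = -7 - 702 - 7644 - 22308 - 17160 = -47821.

-47821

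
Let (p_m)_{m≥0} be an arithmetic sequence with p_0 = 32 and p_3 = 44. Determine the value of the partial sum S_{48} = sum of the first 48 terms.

6048

Common difference d = (44 - 32) / (3 - 0) = 4.
p_m = 32 + (m - 0)·4.
p_{47} = 220; S = 48·(32 + 220)/2 = 6048.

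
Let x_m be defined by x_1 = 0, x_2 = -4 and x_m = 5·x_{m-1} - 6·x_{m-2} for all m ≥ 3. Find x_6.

-844

Compute successive terms:
x_3 = -20, x_4 = -76, x_5 = -260, x_6 = -844.
(Characteristic roots are 3 and 2.)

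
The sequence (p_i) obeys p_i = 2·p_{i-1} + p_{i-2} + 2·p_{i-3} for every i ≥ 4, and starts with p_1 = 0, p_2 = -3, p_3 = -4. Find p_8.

-587

Compute successive terms:
p_4 = -11  p_5 = -32  p_6 = -83  p_7 = -220  p_8 = -587.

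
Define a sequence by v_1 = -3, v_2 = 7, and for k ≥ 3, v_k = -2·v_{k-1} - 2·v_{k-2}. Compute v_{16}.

-128

Step forward from the initial values:
v_3 = -8  v_4 = 2  v_5 = 12  …  v_{13} = 192  v_{14} = -448  v_{15} = 512  v_{16} = -128.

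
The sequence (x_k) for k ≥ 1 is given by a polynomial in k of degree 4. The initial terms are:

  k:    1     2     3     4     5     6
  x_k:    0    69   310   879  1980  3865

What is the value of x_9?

1st diffs: 69, 241, 569, 1101, 1885.
2nd diffs: 172, 328, 532, 784.
3rd diffs: 156, 204, 252.
4th diffs: 48, 48 (constant).
So x_k = 2k^4 + 6k^3 - 3k - 5.
Evaluating at k = 9 gives x_9 = 17464.

17464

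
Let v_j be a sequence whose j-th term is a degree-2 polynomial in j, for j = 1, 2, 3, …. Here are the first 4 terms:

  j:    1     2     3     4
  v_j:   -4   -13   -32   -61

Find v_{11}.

-544

1st diffs: -9, -19, -29.
2nd diffs: -10, -10 (constant).
Newton forward-difference form: v_j = -4 + (-9)·C(j-1,1) + (-10)·C(j-1,2).
At j = 11: j-1 = 10, so v_{11} = -4 - 90 - 450 = -544.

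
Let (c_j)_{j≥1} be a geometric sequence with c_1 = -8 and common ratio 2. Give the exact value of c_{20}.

c_j = (-8)·2^(j-1).
c_{20} = (-8)·2^19 = -4194304.

-4194304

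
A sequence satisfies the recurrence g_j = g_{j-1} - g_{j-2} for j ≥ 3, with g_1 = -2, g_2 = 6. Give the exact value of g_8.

Compute successive terms:
g_3 = 8  g_4 = 2  g_5 = -6  g_6 = -8  g_7 = -2  g_8 = 6.

6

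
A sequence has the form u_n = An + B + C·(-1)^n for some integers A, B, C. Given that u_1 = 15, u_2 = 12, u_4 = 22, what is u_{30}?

152

At n = 1, 2, 4: A + B - C = 15; 2A + B + C = 12; 4A + B + C = 22.
Subtracting the first from the second: A + 2C = -3.
Subtracting the second from the third: 2A = 10.
Solving: C = -4, A = 5, then B = 6.
Therefore u_{30} = 150 + 6 + (-4)·1 = 152.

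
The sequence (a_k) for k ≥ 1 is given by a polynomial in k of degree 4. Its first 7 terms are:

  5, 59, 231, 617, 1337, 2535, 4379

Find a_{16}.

1st diffs: 54, 172, 386, 720, 1198, 1844.
2nd diffs: 118, 214, 334, 478, 646.
3rd diffs: 96, 120, 144, 168.
4th diffs: 24, 24, 24 (constant).
Newton forward-difference form: a_k = 5 + 54·C(k-1,1) + 118·C(k-1,2) + 96·C(k-1,3) + 24·C(k-1,4).
At k = 16: k-1 = 15, so a_{16} = 5 + 810 + 12390 + 43680 + 32760 = 89645.

89645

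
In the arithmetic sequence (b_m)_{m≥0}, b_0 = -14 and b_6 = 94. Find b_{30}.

526

Common difference d = (94 - (-14)) / (6 - 0) = 18.
b_m = -14 + (m - 0)·18.
b_{30} = -14 + 30·18 = 526.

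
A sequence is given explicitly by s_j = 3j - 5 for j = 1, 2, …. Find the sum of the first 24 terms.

780

Over j = 1..24: Σj = 300.
Total = (3)·300 + (-5)·24 = 780.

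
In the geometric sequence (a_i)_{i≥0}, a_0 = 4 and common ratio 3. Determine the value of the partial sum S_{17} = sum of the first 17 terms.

258280324

a_i = 4·3^(i-0).
S = 4·(3^17 - 1)/(3 - 1) = 4·(129140163 - 1)/(2) = 258280324.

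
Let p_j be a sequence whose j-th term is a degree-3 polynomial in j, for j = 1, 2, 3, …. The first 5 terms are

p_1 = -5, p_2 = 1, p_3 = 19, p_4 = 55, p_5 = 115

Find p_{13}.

2179

1st diffs: 6, 18, 36, 60.
2nd diffs: 12, 18, 24.
3rd diffs: 6, 6 (constant).
Newton forward-difference form: p_j = -5 + 6·C(j-1,1) + 12·C(j-1,2) + 6·C(j-1,3).
At j = 13: j-1 = 12, so p_{13} = -5 + 72 + 792 + 1320 = 2179.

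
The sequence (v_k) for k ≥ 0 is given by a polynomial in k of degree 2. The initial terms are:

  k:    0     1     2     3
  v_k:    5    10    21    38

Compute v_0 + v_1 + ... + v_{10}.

1320

1st diffs: 5, 11, 17.
2nd diffs: 6, 6 (constant).
So v_k = 3k^2 + 2k + 5.
Continuing: …, 61, 90, 125, 166, …, v_{10} = 325.
Summing k = 0..10 (11 terms) gives 1320.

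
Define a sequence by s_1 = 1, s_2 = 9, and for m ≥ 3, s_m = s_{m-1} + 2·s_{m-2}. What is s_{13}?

Applying the relation repeatedly:
s_3 = 11;  s_4 = 29;  s_5 = 51;  …;  s_{10} = 1709;  s_{11} = 3411;  s_{12} = 6829;  s_{13} = 13651.
(Characteristic roots are 2 and -1.)

13651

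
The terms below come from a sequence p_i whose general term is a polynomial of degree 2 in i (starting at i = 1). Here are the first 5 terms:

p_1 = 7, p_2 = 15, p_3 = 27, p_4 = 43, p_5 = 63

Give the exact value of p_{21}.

927

1st diffs: 8, 12, 16, 20.
2nd diffs: 4, 4, 4 (constant).
So p_i = 2i^2 + 2i + 3.
Evaluating at i = 21 gives p_{21} = 927.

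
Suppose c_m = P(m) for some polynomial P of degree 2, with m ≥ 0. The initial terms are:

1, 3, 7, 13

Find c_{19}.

381

1st diffs: 2, 4, 6.
2nd diffs: 2, 2 (constant).
So c_m = m^2 + m + 1.
Evaluating at m = 19 gives c_{19} = 381.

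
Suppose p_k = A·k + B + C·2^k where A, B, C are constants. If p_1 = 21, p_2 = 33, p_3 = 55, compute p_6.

Write the equations: A + B + 2C = 21; 2A + B + 4C = 33; 3A + B + 8C = 55.
Subtracting the first from the second: A + 2C = 12.
Subtracting the second from the third: A + 4C = 22.
Solving: C = 5, A = 2, then B = 9.
So p_k = 2·k + 9 + 5·2^k; at k=6 this is 341.

341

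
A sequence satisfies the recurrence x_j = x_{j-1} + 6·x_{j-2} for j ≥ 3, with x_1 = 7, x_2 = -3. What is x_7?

Compute successive terms:
x_3 = 39; x_4 = 21; x_5 = 255; x_6 = 381; x_7 = 1911.
(Characteristic roots are 3 and -2.)

1911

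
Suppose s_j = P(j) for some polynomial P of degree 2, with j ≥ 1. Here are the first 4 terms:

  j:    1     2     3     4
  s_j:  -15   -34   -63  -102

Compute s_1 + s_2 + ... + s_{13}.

-4537

1st diffs: -19, -29, -39.
2nd diffs: -10, -10 (constant).
So s_j = -5j^2 - 4j - 6.
Continuing: …, -151, -210, -279, -358, …, s_{13} = -903.
Summing j = 1..13 (13 terms) gives -4537.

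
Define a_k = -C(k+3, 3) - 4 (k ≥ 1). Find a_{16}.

-973

C(19, 3) = 969, so a_{16} = -973.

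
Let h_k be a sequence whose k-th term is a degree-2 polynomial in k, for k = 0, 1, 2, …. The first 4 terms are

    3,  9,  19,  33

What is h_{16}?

579

1st diffs: 6, 10, 14.
2nd diffs: 4, 4 (constant).
Newton forward-difference form: h_k = 3 + 6·C(k,1) + 4·C(k,2).
At k = 16: k = 16, so h_{16} = 3 + 96 + 480 = 579.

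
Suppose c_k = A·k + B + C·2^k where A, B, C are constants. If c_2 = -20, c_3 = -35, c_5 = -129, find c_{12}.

Plug in k = 2, 3, 5: 2A + B + 4C = -20; 3A + B + 8C = -35; 5A + B + 32C = -129.
Subtracting the first from the second: A + 4C = -15.
Subtracting the second from the third: 2A + 24C = -94.
Solving: C = -4, A = 1, then B = -6.
Hence c_{12} = 1·12 + (-6) + (-4)·4096 = -16378.

-16378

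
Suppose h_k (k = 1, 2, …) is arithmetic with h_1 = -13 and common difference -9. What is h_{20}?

-184

h_k = -13 + (k - 1)·(-9).
h_{20} = -13 + 19·(-9) = -184.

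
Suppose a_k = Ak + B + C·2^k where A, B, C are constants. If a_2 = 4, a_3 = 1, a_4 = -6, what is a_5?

The three given values yield: 2A + B + 4C = 4; 3A + B + 8C = 1; 4A + B + 16C = -6.
Subtracting the first from the second: A + 4C = -3.
Subtracting the second from the third: A + 8C = -7.
Solving: C = -1, A = 1, then B = 6.
Therefore a_5 = 5 + 6 + (-1)·32 = -21.

-21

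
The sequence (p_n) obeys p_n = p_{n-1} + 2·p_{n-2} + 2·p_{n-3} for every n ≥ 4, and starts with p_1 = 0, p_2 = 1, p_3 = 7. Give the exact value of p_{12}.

7633

Applying the relation repeatedly:
p_4 = 9  p_5 = 25  p_6 = 57  p_7 = 125  p_8 = 289  p_9 = 653  p_{10} = 1481  p_{11} = 3365  p_{12} = 7633.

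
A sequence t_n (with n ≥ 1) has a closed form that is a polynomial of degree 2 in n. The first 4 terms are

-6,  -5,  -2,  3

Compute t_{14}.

1st diffs: 1, 3, 5.
2nd diffs: 2, 2 (constant).
Newton forward-difference form: t_n = -6 + 1·C(n-1,1) + 2·C(n-1,2).
At n = 14: n-1 = 13, so t_{14} = -6 + 13 + 156 = 163.

163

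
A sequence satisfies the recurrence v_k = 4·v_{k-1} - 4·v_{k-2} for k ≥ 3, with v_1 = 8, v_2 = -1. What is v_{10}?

-35072

Applying the relation repeatedly:
v_3 = -36, v_4 = -140, v_5 = -416, v_6 = -1104, v_7 = -2752, v_8 = -6592, v_9 = -15360, v_{10} = -35072.
(Characteristic roots are 2 and 2.)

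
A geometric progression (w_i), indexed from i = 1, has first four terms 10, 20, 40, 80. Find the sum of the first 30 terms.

10737418230

Common ratio r = 2.
w_i = 10·2^(i-1).
S = 10·(2^30 - 1)/(2 - 1) = 10·(1073741824 - 1)/(1) = 10737418230.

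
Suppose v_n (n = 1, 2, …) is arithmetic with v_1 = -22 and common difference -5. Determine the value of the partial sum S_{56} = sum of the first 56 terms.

-8932

v_n = -22 + (n - 1)·(-5).
v_{56} = -297; S = 56·(-22 + (-297))/2 = -8932.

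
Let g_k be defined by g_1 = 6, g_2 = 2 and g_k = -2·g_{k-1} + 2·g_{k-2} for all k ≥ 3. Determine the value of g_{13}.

Iterate the recurrence:
g_3 = 8, g_4 = -12, g_5 = 40, …, g_{10} = -5856, g_{11} = 16000, g_{12} = -43712, g_{13} = 119424.

119424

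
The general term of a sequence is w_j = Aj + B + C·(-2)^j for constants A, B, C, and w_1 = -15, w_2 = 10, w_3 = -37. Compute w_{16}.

262152

At j = 1, 2, 3: A + B - 2C = -15; 2A + B + 4C = 10; 3A + B - 8C = -37.
Subtracting the first from the second: A + 6C = 25.
Subtracting the second from the third: A - 12C = -47.
Solving: C = 4, A = 1, then B = -8.
Therefore w_{16} = 16 + (-8) + 4·65536 = 262152.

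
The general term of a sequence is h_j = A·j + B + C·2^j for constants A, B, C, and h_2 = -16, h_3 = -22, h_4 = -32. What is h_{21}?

-2097202

At j = 2, 3, 4: 2A + B + 4C = -16; 3A + B + 8C = -22; 4A + B + 16C = -32.
Subtracting the first from the second: A + 4C = -6.
Subtracting the second from the third: A + 8C = -10.
Solving: C = -1, A = -2, then B = -8.
So h_j = -2·j + (-8) + (-1)·2^j; at j=21 this is -2097202.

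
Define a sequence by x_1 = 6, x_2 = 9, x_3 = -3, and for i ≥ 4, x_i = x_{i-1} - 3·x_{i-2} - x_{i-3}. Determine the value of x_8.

30

Step forward from the initial values:
x_4 = -36, x_5 = -36, x_6 = 75, x_7 = 219, x_8 = 30.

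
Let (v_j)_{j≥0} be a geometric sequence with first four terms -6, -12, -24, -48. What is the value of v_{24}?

-100663296

Common ratio r = 2.
v_j = (-6)·2^(j-0).
v_{24} = (-6)·2^24 = -100663296.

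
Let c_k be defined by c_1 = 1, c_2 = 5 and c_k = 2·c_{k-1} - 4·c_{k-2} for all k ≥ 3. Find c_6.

-48

c_3 = 6; c_4 = -8; c_5 = -40; c_6 = -48.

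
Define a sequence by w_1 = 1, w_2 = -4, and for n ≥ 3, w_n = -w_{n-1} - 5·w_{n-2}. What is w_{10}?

Compute successive terms:
w_3 = -1; w_4 = 21; w_5 = -16; w_6 = -89; w_7 = 169; w_8 = 276; w_9 = -1121; w_{10} = -259.

-259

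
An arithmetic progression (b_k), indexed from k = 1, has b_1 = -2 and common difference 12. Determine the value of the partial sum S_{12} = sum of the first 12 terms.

768

b_k = -2 + (k - 1)·12.
b_{12} = 130; S = 12·(-2 + 130)/2 = 768.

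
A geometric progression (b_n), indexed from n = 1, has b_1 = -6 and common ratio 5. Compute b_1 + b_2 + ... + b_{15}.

-45776367186

b_n = (-6)·5^(n-1).
S = (-6)·(5^15 - 1)/(5 - 1) = (-6)·(30517578125 - 1)/(4) = -45776367186.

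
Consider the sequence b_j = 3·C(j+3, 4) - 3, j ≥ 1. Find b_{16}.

C(19, 4) = 3876, so b_{16} = 11625.

11625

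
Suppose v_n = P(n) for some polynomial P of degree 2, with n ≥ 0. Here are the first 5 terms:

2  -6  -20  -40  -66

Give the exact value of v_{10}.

-348

1st diffs: -8, -14, -20, -26.
2nd diffs: -6, -6, -6 (constant).
Newton forward-difference form: v_n = 2 + (-8)·C(n,1) + (-6)·C(n,2).
At n = 10: n = 10, so v_{10} = 2 - 80 - 270 = -348.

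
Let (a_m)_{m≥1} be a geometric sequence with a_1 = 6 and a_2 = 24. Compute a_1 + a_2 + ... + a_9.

Common ratio r = 4.
a_m = 6·4^(m-1).
S = 6·(4^9 - 1)/(4 - 1) = 6·(262144 - 1)/(3) = 524286.

524286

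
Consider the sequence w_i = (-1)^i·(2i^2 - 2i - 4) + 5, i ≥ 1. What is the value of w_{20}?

(-1)^20 = 1; 2i^2 - 2i - 4 at i=20 is 756; so w_{20} = 761.

761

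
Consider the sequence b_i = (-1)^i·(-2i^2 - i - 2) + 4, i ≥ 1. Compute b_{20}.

(-1)^20 = 1; -2i^2 - i - 2 at i=20 is -822; so b_{20} = -818.

-818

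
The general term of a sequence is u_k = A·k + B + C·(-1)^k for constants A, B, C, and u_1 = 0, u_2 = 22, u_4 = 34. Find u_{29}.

At k = 1, 2, 4: A + B - C = 0; 2A + B + C = 22; 4A + B + C = 34.
Subtracting the first from the second: A + 2C = 22.
Subtracting the second from the third: 2A = 12.
Solving: C = 8, A = 6, then B = 2.
Hence u_{29} = 6·29 + 2 + 8·(-1) = 168.

168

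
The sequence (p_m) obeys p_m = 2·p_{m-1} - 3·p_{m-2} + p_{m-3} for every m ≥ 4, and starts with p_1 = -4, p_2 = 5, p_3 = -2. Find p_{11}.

-457

p_4 = -23; p_5 = -35; p_6 = -3; p_7 = 76; p_8 = 126; p_9 = 21; p_{10} = -260; p_{11} = -457.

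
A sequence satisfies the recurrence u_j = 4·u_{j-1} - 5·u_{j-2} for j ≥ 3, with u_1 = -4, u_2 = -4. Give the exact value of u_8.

u_3 = 4  u_4 = 36  u_5 = 124  u_6 = 316  u_7 = 644  u_8 = 996.

996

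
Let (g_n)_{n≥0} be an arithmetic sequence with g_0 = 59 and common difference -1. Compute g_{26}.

33

g_n = 59 + (n - 0)·(-1).
g_{26} = 59 + 26·(-1) = 33.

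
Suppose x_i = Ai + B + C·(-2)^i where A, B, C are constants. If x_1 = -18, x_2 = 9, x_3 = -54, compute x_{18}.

Plug in i = 1, 2, 3: A + B - 2C = -18; 2A + B + 4C = 9; 3A + B - 8C = -54.
Subtracting the first from the second: A + 6C = 27.
Subtracting the second from the third: A - 12C = -63.
Solving: C = 5, A = -3, then B = -5.
So x_i = -3·i + (-5) + 5·(-2)^i; at i=18 this is 1310661.

1310661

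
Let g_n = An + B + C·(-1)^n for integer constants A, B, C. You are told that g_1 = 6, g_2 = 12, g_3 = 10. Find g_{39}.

The three given values yield: A + B - C = 6; 2A + B + C = 12; 3A + B - C = 10.
Subtracting the first from the second: A + 2C = 6.
Subtracting the second from the third: A - 2C = -2.
Solving: C = 2, A = 2, then B = 6.
Hence g_{39} = 2·39 + 6 + 2·(-1) = 82.

82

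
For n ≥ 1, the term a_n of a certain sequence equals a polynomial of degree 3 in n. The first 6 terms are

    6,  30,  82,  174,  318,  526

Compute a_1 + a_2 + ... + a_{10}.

1st diffs: 24, 52, 92, 144, 208.
2nd diffs: 28, 40, 52, 64.
3rd diffs: 12, 12, 12 (constant).
Newton forward-difference form: a_n = 6 + 24·C(n-1,1) + 28·C(n-1,2) + 12·C(n-1,3).
Continuing: 810, 1182, 1654, 2238.
Summing n = 1..10 (10 terms) gives 7020.

7020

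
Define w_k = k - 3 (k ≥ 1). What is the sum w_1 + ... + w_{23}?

Over k = 1..23: Σk = 276.
Total = (1)·276 + (-3)·23 = 207.

207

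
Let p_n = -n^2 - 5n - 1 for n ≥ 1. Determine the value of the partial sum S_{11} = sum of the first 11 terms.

Over n = 1..11: Σn = 66, Σn² = 506.
Total = (-1)·506 + (-5)·66 + (-1)·11 = -847.

-847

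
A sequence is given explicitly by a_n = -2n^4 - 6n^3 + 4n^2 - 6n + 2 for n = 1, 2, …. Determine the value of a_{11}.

-36848

a_{11} = -2·11^4 - 6·11^3 + 4·11^2 - 6·11 + 2 = -36848.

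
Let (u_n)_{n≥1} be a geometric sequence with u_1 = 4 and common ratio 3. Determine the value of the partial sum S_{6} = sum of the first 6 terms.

1456

u_n = 4·3^(n-1).
S = 4·(3^6 - 1)/(3 - 1) = 4·(729 - 1)/(2) = 1456.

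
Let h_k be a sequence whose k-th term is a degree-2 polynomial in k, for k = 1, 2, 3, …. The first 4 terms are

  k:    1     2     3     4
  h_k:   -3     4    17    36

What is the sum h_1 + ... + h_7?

336

1st diffs: 7, 13, 19.
2nd diffs: 6, 6 (constant).
Newton forward-difference form: h_k = -3 + 7·C(k-1,1) + 6·C(k-1,2).
Continuing: 61, 92, 129.
Summing k = 1..7 (7 terms) gives 336.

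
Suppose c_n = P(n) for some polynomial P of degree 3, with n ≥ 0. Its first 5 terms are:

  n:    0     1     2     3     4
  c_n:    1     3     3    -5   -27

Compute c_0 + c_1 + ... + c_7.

1st diffs: 2, 0, -8, -22.
2nd diffs: -2, -8, -14.
3rd diffs: -6, -6 (constant).
So c_n = -n^3 + 2n^2 + n + 1.
Continuing: -69, -137, -237.
Summing n = 0..7 (8 terms) gives -468.

-468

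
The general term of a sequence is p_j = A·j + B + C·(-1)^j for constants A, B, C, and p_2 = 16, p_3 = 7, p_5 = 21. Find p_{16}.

114

Write the equations: 2A + B + C = 16; 3A + B - C = 7; 5A + B - C = 21.
Subtracting the first from the second: A - 2C = -9.
Subtracting the second from the third: 2A = 14.
Solving: C = 8, A = 7, then B = -6.
Hence p_{16} = 7·16 + (-6) + 8·1 = 114.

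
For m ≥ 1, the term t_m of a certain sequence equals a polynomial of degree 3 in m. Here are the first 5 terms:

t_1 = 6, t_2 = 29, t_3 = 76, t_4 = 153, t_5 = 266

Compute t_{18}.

7741

1st diffs: 23, 47, 77, 113.
2nd diffs: 24, 30, 36.
3rd diffs: 6, 6 (constant).
Newton forward-difference form: t_m = 6 + 23·C(m-1,1) + 24·C(m-1,2) + 6·C(m-1,3).
At m = 18: m-1 = 17, so t_{18} = 6 + 391 + 3264 + 4080 = 7741.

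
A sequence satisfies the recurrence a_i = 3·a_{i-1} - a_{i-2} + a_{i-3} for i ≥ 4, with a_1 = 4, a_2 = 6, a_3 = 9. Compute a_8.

1531

Applying the relation repeatedly:
a_4 = 25  a_5 = 72  a_6 = 200  a_7 = 553  a_8 = 1531.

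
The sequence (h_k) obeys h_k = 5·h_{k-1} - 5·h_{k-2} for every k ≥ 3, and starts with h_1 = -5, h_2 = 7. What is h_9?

Compute successive terms:
h_3 = 60, h_4 = 265, h_5 = 1025, h_6 = 3800, h_7 = 13875, h_8 = 50375, h_9 = 182500.

182500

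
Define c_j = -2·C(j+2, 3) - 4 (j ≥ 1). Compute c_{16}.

-1636

C(18, 3) = 816, so c_{16} = -1636.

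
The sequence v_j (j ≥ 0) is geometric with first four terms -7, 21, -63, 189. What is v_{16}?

-301327047

Common ratio r = -3.
v_j = (-7)·(-3)^(j-0).
v_{16} = (-7)·(-3)^16 = -301327047.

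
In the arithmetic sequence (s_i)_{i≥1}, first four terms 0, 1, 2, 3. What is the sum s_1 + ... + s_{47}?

Common difference d = 1.
s_i = 0 + (i - 1)·1.
s_{47} = 46; S = 47·(0 + 46)/2 = 1081.

1081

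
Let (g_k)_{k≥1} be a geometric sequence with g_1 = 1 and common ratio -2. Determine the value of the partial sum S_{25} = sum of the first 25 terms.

g_k = 1·(-2)^(k-1).
S = 1·((-2)^25 - 1)/(-2 - 1) = 1·(-33554432 - 1)/(-3) = 11184811.

11184811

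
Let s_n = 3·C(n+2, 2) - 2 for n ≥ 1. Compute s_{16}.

C(18, 2) = 153, so s_{16} = 457.

457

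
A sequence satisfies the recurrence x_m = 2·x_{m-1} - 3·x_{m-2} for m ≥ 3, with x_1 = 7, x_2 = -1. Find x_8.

197

x_3 = -23; x_4 = -43; x_5 = -17; x_6 = 95; x_7 = 241; x_8 = 197.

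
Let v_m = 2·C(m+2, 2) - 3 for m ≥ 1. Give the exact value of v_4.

27

C(6, 2) = 15, so v_4 = 27.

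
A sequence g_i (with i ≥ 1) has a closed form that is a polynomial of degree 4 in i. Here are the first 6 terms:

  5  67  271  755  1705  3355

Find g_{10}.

1st diffs: 62, 204, 484, 950, 1650.
2nd diffs: 142, 280, 466, 700.
3rd diffs: 138, 186, 234.
4th diffs: 48, 48 (constant).
Newton forward-difference form: g_i = 5 + 62·C(i-1,1) + 142·C(i-1,2) + 138·C(i-1,3) + 48·C(i-1,4).
At i = 10: i-1 = 9, so g_{10} = 5 + 558 + 5112 + 11592 + 6048 = 23315.

23315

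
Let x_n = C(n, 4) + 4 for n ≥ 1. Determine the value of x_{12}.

C(12, 4) = 495, so x_{12} = 499.

499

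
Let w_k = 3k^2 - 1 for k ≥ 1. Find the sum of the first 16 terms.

4472

Over k = 1..16: Σk = 136, Σk² = 1496.
Total = (3)·1496 + (-1)·16 = 4472.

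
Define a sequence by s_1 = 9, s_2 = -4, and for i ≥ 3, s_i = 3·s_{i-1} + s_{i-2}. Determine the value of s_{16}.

Compute successive terms:
s_3 = -3; s_4 = -13; s_5 = -42; …; s_{13} = -595791; s_{14} = -1967764; s_{15} = -6499083; s_{16} = -21465013.

-21465013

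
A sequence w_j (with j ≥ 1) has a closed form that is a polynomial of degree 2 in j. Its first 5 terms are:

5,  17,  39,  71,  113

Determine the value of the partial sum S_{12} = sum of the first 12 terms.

1st diffs: 12, 22, 32, 42.
2nd diffs: 10, 10, 10 (constant).
Newton forward-difference form: w_j = 5 + 12·C(j-1,1) + 10·C(j-1,2).
Continuing: …, 165, 227, 299, 381, …, w_{12} = 687.
Summing j = 1..12 (12 terms) gives 3052.

3052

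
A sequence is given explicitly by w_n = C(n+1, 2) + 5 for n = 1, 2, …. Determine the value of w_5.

20

C(6, 2) = 15, so w_5 = 20.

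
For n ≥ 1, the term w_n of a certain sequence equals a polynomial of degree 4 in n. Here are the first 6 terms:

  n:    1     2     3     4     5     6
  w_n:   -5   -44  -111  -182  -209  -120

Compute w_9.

1st diffs: -39, -67, -71, -27, 89.
2nd diffs: -28, -4, 44, 116.
3rd diffs: 24, 48, 72.
4th diffs: 24, 24 (constant).
Newton forward-difference form: w_n = -5 + (-39)·C(n-1,1) + (-28)·C(n-1,2) + 24·C(n-1,3) + 24·C(n-1,4).
At n = 9: n-1 = 8, so w_9 = -5 - 312 - 784 + 1344 + 1680 = 1923.

1923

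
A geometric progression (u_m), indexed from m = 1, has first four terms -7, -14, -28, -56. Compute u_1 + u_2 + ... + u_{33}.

Common ratio r = 2.
u_m = (-7)·2^(m-1).
S = (-7)·(2^33 - 1)/(2 - 1) = (-7)·(8589934592 - 1)/(1) = -60129542137.

-60129542137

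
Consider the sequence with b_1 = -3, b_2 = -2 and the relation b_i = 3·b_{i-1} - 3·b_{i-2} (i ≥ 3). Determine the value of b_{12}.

b_3 = 3  b_4 = 15  b_5 = 36  b_6 = 63  b_7 = 81  b_8 = 54  b_9 = -81  b_{10} = -405  b_{11} = -972  b_{12} = -1701.

-1701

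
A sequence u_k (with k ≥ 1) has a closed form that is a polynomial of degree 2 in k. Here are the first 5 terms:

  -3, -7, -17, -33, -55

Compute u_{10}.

1st diffs: -4, -10, -16, -22.
2nd diffs: -6, -6, -6 (constant).
Newton forward-difference form: u_k = -3 + (-4)·C(k-1,1) + (-6)·C(k-1,2).
At k = 10: k-1 = 9, so u_{10} = -3 - 36 - 216 = -255.

-255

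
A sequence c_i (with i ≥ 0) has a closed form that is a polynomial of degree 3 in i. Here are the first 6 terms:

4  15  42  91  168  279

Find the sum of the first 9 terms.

2532

1st diffs: 11, 27, 49, 77, 111.
2nd diffs: 16, 22, 28, 34.
3rd diffs: 6, 6, 6 (constant).
So c_i = i^3 + 5i^2 + 5i + 4.
Continuing: 430, 627, 876.
Summing i = 0..8 (9 terms) gives 2532.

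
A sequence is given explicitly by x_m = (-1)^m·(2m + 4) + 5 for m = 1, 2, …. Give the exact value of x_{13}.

-25

(-1)^13 = -1; 2m + 4 at m=13 is 30; so x_{13} = -25.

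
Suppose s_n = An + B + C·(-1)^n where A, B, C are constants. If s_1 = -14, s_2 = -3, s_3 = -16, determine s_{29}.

-42

The three given values yield: A + B - C = -14; 2A + B + C = -3; 3A + B - C = -16.
Subtracting the first from the second: A + 2C = 11.
Subtracting the second from the third: A - 2C = -13.
Solving: C = 6, A = -1, then B = -7.
Therefore s_{29} = -29 + (-7) + 6·(-1) = -42.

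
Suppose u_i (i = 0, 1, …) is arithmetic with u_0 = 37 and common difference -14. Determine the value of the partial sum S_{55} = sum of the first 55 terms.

-18755

u_i = 37 + (i - 0)·(-14).
u_{54} = -719; S = 55·(37 + (-719))/2 = -18755.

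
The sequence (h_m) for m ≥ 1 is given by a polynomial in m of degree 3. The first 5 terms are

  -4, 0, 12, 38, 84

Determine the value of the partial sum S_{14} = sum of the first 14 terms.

9226

1st diffs: 4, 12, 26, 46.
2nd diffs: 8, 14, 20.
3rd diffs: 6, 6 (constant).
Newton forward-difference form: h_m = -4 + 4·C(m-1,1) + 8·C(m-1,2) + 6·C(m-1,3).
Continuing: …, 156, 260, 402, 588, …, h_{14} = 2388.
Summing m = 1..14 (14 terms) gives 9226.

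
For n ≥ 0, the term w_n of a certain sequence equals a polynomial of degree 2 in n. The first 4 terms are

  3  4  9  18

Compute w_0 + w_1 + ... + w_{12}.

1st diffs: 1, 5, 9.
2nd diffs: 4, 4 (constant).
So w_n = 2n^2 - n + 3.
Continuing: …, 31, 48, 69, 94, …, w_{12} = 279.
Summing n = 0..12 (13 terms) gives 1261.

1261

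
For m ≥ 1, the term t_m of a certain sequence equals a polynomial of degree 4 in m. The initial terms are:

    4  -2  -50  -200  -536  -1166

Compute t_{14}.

1st diffs: -6, -48, -150, -336, -630.
2nd diffs: -42, -102, -186, -294.
3rd diffs: -60, -84, -108.
4th diffs: -24, -24 (constant).
Newton forward-difference form: t_m = 4 + (-6)·C(m-1,1) + (-42)·C(m-1,2) + (-60)·C(m-1,3) + (-24)·C(m-1,4).
At m = 14: m-1 = 13, so t_{14} = 4 - 78 - 3276 - 17160 - 17160 = -37670.

-37670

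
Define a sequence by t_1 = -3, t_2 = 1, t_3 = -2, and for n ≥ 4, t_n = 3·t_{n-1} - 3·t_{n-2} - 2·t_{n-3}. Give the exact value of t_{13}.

Iterate the recurrence:
t_4 = -3  t_5 = -5  t_6 = -2  t_7 = 15  t_8 = 61  t_9 = 142  t_{10} = 213  t_{11} = 91  t_{12} = -650  t_{13} = -2649.

-2649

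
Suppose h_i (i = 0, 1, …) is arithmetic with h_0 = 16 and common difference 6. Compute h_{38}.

244

h_i = 16 + (i - 0)·6.
h_{38} = 16 + 38·6 = 244.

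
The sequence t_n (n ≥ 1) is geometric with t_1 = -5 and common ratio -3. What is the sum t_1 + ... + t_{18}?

t_n = (-5)·(-3)^(n-1).
S = (-5)·((-3)^18 - 1)/(-3 - 1) = (-5)·(387420489 - 1)/(-4) = 484275610.

484275610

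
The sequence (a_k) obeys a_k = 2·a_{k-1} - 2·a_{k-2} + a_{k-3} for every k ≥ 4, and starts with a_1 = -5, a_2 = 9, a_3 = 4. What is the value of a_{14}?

9

Applying the relation repeatedly:
a_4 = -15  a_5 = -29  a_6 = -24  …  a_{11} = -29  a_{12} = -24  a_{13} = -5  a_{14} = 9.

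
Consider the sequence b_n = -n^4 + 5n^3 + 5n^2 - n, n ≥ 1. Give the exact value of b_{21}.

b_{21} = -1·21^4 + 5·21^3 + 5·21^2 - 1·21 = -145992.

-145992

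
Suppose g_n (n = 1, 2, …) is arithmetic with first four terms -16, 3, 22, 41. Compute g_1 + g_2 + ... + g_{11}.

869

Common difference d = 19.
g_n = -16 + (n - 1)·19.
g_{11} = 174; S = 11·(-16 + 174)/2 = 869.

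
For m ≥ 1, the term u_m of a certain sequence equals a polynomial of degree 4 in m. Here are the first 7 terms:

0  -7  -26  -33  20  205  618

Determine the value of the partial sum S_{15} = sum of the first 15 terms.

98637

1st diffs: -7, -19, -7, 53, 185, 413.
2nd diffs: -12, 12, 60, 132, 228.
3rd diffs: 24, 48, 72, 96.
4th diffs: 24, 24, 24 (constant).
Newton forward-difference form: u_m = (-7)·C(m-1,1) + (-12)·C(m-1,2) + 24·C(m-1,3) + 24·C(m-1,4).
Continuing: …, 1379, 2632, 4545, 7310, …, u_{15} = 31570.
Summing m = 1..15 (15 terms) gives 98637.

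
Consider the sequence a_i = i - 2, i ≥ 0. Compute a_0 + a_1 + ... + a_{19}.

Over i = 0..19: Σi = 190.
Total = (1)·190 + (-2)·20 = 150.

150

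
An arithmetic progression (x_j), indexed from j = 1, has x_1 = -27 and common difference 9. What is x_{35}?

x_j = -27 + (j - 1)·9.
x_{35} = -27 + 34·9 = 279.

279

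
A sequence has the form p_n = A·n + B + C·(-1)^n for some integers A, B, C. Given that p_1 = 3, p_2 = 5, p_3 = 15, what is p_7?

39

Write the equations: A + B - C = 3; 2A + B + C = 5; 3A + B - C = 15.
Subtracting the first from the second: A + 2C = 2.
Subtracting the second from the third: A - 2C = 10.
Solving: C = -2, A = 6, then B = -5.
So p_n = 6·n + (-5) + (-2)·(-1)^n; at n=7 this is 39.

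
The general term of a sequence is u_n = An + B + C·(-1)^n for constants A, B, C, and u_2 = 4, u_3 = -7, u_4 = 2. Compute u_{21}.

-25

Plug in n = 2, 3, 4: 2A + B + C = 4; 3A + B - C = -7; 4A + B + C = 2.
Subtracting the first from the second: A - 2C = -11.
Subtracting the second from the third: A + 2C = 9.
Solving: C = 5, A = -1, then B = 1.
Hence u_{21} = -1·21 + 1 + 5·(-1) = -25.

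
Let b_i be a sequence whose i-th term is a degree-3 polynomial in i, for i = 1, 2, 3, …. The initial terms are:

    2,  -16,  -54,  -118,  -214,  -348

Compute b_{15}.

1st diffs: -18, -38, -64, -96, -134.
2nd diffs: -20, -26, -32, -38.
3rd diffs: -6, -6, -6 (constant).
Newton forward-difference form: b_i = 2 + (-18)·C(i-1,1) + (-20)·C(i-1,2) + (-6)·C(i-1,3).
At i = 15: i-1 = 14, so b_{15} = 2 - 252 - 1820 - 2184 = -4254.

-4254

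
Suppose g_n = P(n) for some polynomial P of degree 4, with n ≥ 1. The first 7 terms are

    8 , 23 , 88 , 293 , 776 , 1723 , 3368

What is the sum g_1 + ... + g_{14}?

205863

1st diffs: 15, 65, 205, 483, 947, 1645.
2nd diffs: 50, 140, 278, 464, 698.
3rd diffs: 90, 138, 186, 234.
4th diffs: 48, 48, 48 (constant).
Newton forward-difference form: g_n = 8 + 15·C(n-1,1) + 50·C(n-1,2) + 90·C(n-1,3) + 48·C(n-1,4).
Continuing: …, 5993, 9928, 15551, 23288, …, g_{14} = 64163.
Summing n = 1..14 (14 terms) gives 205863.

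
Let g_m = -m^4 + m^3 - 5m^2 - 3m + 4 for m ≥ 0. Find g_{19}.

g_{19} = -1·19^4 + 1·19^3 - 5·19^2 - 3·19 + 4 = -125320.

-125320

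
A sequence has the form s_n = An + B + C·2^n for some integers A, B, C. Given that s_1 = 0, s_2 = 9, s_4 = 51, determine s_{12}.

12315

Plug in n = 1, 2, 4: A + B + 2C = 0; 2A + B + 4C = 9; 4A + B + 16C = 51.
Subtracting the first from the second: A + 2C = 9.
Subtracting the second from the third: 2A + 12C = 42.
Solving: C = 3, A = 3, then B = -9.
So s_n = 3·n + (-9) + 3·2^n; at n=12 this is 12315.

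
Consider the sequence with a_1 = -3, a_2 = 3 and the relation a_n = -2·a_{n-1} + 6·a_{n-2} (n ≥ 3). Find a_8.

12792

Iterate the recurrence:
a_3 = -24; a_4 = 66; a_5 = -276; a_6 = 948; a_7 = -3552; a_8 = 12792.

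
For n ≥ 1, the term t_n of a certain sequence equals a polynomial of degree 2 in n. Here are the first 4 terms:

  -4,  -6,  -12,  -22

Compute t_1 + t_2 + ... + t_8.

-312

1st diffs: -2, -6, -10.
2nd diffs: -4, -4 (constant).
So t_n = -2n^2 + 4n - 6.
Continuing: -36, -54, -76, -102.
Summing n = 1..8 (8 terms) gives -312.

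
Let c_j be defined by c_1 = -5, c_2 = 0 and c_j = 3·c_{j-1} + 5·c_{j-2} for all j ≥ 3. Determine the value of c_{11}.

c_3 = -25;  c_4 = -75;  c_5 = -350;  c_6 = -1425;  c_7 = -6025;  c_8 = -25200;  c_9 = -105725;  c_{10} = -443175;  c_{11} = -1858150.

-1858150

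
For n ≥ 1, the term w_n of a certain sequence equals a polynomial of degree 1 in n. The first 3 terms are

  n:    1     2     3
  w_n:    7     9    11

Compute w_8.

21

1st diffs: 2, 2 (constant).
So w_n = 2n + 5.
Evaluating at n = 8 gives w_8 = 21.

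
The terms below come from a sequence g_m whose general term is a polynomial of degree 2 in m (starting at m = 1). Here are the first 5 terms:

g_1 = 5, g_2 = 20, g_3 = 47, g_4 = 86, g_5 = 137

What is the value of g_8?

1st diffs: 15, 27, 39, 51.
2nd diffs: 12, 12, 12 (constant).
So g_m = 6m^2 - 3m + 2.
Evaluating at m = 8 gives g_8 = 362.

362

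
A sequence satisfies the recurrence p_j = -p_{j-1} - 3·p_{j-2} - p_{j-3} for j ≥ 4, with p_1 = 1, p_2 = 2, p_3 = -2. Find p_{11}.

-206

Iterate the recurrence:
p_4 = -5; p_5 = 9; p_6 = 8; p_7 = -30; p_8 = -3; p_9 = 85; p_{10} = -46; p_{11} = -206.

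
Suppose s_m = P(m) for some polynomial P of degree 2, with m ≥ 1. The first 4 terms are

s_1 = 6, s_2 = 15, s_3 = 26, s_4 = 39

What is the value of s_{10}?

159

1st diffs: 9, 11, 13.
2nd diffs: 2, 2 (constant).
Newton forward-difference form: s_m = 6 + 9·C(m-1,1) + 2·C(m-1,2).
At m = 10: m-1 = 9, so s_{10} = 6 + 81 + 72 = 159.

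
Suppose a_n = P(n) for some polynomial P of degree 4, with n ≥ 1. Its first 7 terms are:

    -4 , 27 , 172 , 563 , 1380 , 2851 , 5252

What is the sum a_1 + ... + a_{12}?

130434

1st diffs: 31, 145, 391, 817, 1471, 2401.
2nd diffs: 114, 246, 426, 654, 930.
3rd diffs: 132, 180, 228, 276.
4th diffs: 48, 48, 48 (constant).
Newton forward-difference form: a_n = -4 + 31·C(n-1,1) + 114·C(n-1,2) + 132·C(n-1,3) + 48·C(n-1,4).
Continuing: …, 8907, 14188, 21515, 31356, …, a_{12} = 44227.
Summing n = 1..12 (12 terms) gives 130434.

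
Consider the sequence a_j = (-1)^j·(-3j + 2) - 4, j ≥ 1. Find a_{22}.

-68

(-1)^22 = 1; -3j + 2 at j=22 is -64; so a_{22} = -68.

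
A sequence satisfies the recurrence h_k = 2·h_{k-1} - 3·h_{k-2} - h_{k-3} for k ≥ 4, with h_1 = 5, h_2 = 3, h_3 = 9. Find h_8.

Iterate the recurrence:
h_4 = 4; h_5 = -22; h_6 = -65; h_7 = -68; h_8 = 81.

81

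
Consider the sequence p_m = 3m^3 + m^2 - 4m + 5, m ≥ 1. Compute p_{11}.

4075

p_{11} = 3·11^3 + 1·11^2 - 4·11 + 5 = 4075.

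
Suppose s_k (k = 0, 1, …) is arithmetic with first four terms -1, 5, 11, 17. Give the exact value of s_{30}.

Common difference d = 6.
s_k = -1 + (k - 0)·6.
s_{30} = -1 + 30·6 = 179.

179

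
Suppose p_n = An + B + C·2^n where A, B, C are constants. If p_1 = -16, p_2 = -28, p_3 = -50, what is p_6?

-336

The three given values yield: A + B + 2C = -16; 2A + B + 4C = -28; 3A + B + 8C = -50.
Subtracting the first from the second: A + 2C = -12.
Subtracting the second from the third: A + 4C = -22.
Solving: C = -5, A = -2, then B = -4.
Therefore p_6 = -12 + (-4) + (-5)·64 = -336.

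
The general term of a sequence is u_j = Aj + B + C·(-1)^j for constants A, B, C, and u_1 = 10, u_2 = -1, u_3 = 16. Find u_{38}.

107

The three given values yield: A + B - C = 10; 2A + B + C = -1; 3A + B - C = 16.
Subtracting the first from the second: A + 2C = -11.
Subtracting the second from the third: A - 2C = 17.
Solving: C = -7, A = 3, then B = 0.
Hence u_{38} = 3·38 + 0 + (-7)·1 = 107.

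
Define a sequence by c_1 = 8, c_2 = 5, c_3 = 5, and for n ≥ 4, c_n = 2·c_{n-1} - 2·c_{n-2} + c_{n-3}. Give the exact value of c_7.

8

Step forward from the initial values:
c_4 = 8;  c_5 = 11;  c_6 = 11;  c_7 = 8.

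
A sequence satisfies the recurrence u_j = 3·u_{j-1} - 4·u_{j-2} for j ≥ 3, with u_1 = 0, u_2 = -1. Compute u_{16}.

24475

u_3 = -3, u_4 = -5, u_5 = -3, …, u_{13} = -2115, u_{14} = -181, u_{15} = 7917, u_{16} = 24475.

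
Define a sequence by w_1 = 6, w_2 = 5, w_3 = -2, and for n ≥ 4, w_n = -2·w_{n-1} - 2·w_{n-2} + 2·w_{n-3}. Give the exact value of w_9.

-32

Step forward from the initial values:
w_4 = 6  w_5 = 2  w_6 = -20  w_7 = 48  w_8 = -52  w_9 = -32.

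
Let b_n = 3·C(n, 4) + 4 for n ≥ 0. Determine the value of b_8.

C(8, 4) = 70, so b_8 = 214.

214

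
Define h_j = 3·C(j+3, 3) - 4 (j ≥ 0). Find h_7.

C(10, 3) = 120, so h_7 = 356.

356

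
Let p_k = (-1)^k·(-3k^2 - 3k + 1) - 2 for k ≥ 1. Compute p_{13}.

543

(-1)^13 = -1; -3k^2 - 3k + 1 at k=13 is -545; so p_{13} = 543.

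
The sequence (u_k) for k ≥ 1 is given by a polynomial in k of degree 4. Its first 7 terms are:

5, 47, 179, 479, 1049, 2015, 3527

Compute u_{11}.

1st diffs: 42, 132, 300, 570, 966, 1512.
2nd diffs: 90, 168, 270, 396, 546.
3rd diffs: 78, 102, 126, 150.
4th diffs: 24, 24, 24 (constant).
Newton forward-difference form: u_k = 5 + 42·C(k-1,1) + 90·C(k-1,2) + 78·C(k-1,3) + 24·C(k-1,4).
At k = 11: k-1 = 10, so u_{11} = 5 + 420 + 4050 + 9360 + 5040 = 18875.

18875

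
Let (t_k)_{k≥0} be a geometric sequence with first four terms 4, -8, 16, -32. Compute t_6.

Common ratio r = -2.
t_k = 4·(-2)^(k-0).
t_6 = 4·(-2)^6 = 256.

256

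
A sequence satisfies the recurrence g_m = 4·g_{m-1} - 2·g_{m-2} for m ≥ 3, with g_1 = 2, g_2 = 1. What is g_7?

-96

Applying the relation repeatedly:
g_3 = 0  g_4 = -2  g_5 = -8  g_6 = -28  g_7 = -96.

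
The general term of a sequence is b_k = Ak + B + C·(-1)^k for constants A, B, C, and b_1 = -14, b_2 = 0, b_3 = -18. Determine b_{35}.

-82

At k = 1, 2, 3: A + B - C = -14; 2A + B + C = 0; 3A + B - C = -18.
Subtracting the first from the second: A + 2C = 14.
Subtracting the second from the third: A - 2C = -18.
Solving: C = 8, A = -2, then B = -4.
Hence b_{35} = -2·35 + (-4) + 8·(-1) = -82.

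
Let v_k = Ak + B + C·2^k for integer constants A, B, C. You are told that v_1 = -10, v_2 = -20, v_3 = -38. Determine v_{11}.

The three given values yield: A + B + 2C = -10; 2A + B + 4C = -20; 3A + B + 8C = -38.
Subtracting the first from the second: A + 2C = -10.
Subtracting the second from the third: A + 4C = -18.
Solving: C = -4, A = -2, then B = 0.
So v_k = -2·k + 0 + (-4)·2^k; at k=11 this is -8214.

-8214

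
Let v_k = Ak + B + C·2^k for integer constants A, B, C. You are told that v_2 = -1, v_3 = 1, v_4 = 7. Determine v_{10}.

1003

Plug in k = 2, 3, 4: 2A + B + 4C = -1; 3A + B + 8C = 1; 4A + B + 16C = 7.
Subtracting the first from the second: A + 4C = 2.
Subtracting the second from the third: A + 8C = 6.
Solving: C = 1, A = -2, then B = -1.
Hence v_{10} = -2·10 + (-1) + 1·1024 = 1003.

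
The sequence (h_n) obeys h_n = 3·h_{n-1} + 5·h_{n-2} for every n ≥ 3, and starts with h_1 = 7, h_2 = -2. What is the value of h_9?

Compute successive terms:
h_3 = 29, h_4 = 77, h_5 = 376, h_6 = 1513, h_7 = 6419, h_8 = 26822, h_9 = 112561.

112561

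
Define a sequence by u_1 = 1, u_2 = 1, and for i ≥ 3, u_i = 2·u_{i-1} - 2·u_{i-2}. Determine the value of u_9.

16

u_3 = 0; u_4 = -2; u_5 = -4; u_6 = -4; u_7 = 0; u_8 = 8; u_9 = 16.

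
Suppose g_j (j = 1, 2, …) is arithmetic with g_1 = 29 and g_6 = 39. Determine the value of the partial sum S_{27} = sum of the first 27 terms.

Common difference d = (39 - 29) / (6 - 1) = 2.
g_j = 29 + (j - 1)·2.
g_{27} = 81; S = 27·(29 + 81)/2 = 1485.

1485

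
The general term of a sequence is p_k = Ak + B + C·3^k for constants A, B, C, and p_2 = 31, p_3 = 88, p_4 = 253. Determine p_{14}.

14348947

Plug in k = 2, 3, 4: 2A + B + 9C = 31; 3A + B + 27C = 88; 4A + B + 81C = 253.
Subtracting the first from the second: A + 18C = 57.
Subtracting the second from the third: A + 54C = 165.
Solving: C = 3, A = 3, then B = -2.
So p_k = 3·k + (-2) + 3·3^k; at k=14 this is 14348947.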